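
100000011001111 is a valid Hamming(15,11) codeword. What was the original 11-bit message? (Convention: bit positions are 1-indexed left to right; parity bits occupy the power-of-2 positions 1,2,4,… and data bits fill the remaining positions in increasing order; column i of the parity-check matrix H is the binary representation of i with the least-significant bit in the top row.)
Parity bits occupy power-of-2 positions; data bits are at positions {3,5,6,7,9,10,11,12,13,14,15} (1-indexed).
Extract: c[3]=0 c[5]=0 c[6]=0 c[7]=0 c[9]=1 c[10]=0 c[11]=0 c[12]=1 c[13]=1 c[14]=1 c[15]=1
Data = 00001001111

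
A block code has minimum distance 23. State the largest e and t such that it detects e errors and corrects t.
(a) Detection requires d_min ≥ e+1, so e ≤ d_min − 1 = 22.
(b) Correction requires d_min ≥ 2t+1, so t ≤ ⌊(d_min − 1)/2⌋ = ⌊22/2⌋ = 11.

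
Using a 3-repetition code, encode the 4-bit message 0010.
Repeat each bit 3× and concatenate:
0→000  0→000  1→111  0→000
Codeword = 000000111000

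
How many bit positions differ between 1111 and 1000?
XOR = 0111, count of 1s = 3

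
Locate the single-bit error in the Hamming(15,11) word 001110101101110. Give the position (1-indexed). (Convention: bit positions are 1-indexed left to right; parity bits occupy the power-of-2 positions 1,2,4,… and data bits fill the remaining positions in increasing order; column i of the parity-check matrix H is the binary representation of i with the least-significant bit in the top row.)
Syndrome s = H · r^T (mod 2), r = 001110101101110:
  s[0] = (101010101010101)·(001110101101110) mod 2 = 0+0+1+0+1+0+1+0+1+0+0+0+1+0+0 mod 2 = 1
  s[1] = (011001100110011)·(001110101101110) mod 2 = 0+0+1+0+0+0+1+0+0+1+0+0+0+1+0 mod 2 = 0
  s[2] = (000111100001111)·(001110101101110) mod 2 = 0+0+0+1+1+0+1+0+0+0+0+1+1+1+0 mod 2 = 0
  s[3] = (000000011111111)·(001110101101110) mod 2 = 0+0+0+0+0+0+0+0+1+1+0+1+1+1+0 mod 2 = 1
Syndrome = 1001
Column i of H is the binary representation of i, so the syndrome is the binary index of the flipped bit.
Read s = 1001 with s[0] as LSB: 1·2^0 + 0·2^1 + 0·2^2 + 1·2^3 = 9.
Error is at bit position 9.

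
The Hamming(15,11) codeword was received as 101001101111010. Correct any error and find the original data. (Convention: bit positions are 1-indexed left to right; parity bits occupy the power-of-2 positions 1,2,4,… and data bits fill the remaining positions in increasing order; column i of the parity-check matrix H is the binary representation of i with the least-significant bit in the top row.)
Syndrome s = H · r^T (mod 2), r = 101001101111010:
  s[0] = (101010101010101)·(101001101111010) mod 2 = 1+0+1+0+0+0+1+0+1+0+1+0+0+0+0 mod 2 = 1
  s[1] = (011001100110011)·(101001101111010) mod 2 = 0+0+1+0+0+1+1+0+0+1+1+0+0+1+0 mod 2 = 0
  s[2] = (000111100001111)·(101001101111010) mod 2 = 0+0+0+0+0+1+1+0+0+0+0+1+0+1+0 mod 2 = 0
  s[3] = (000000011111111)·(101001101111010) mod 2 = 0+0+0+0+0+0+0+0+1+1+1+1+0+1+0 mod 2 = 1
Syndrome = 1001
Column 9 of H equals this syndrome → error at bit 9 (1-indexed).
Flip bit 9: 101001101111010 → 101001100111010
Extract data bits at positions {3,5,6,7,9,10,11,12,13,14,15}: 10110111010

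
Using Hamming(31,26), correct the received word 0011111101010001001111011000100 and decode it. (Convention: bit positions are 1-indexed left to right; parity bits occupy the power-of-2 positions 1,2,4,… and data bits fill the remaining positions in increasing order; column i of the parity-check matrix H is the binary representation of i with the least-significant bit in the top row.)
Syndrome s = H · r^T (mod 2), r = 0011111101010001001111011000100:
  s[0] = (1010101010101010101010101010101)·(0011111101010001001111011000100) mod 2 = 0+0+1+0+1+0+1+0+0+0+0+0+0+0+0+0+0+0+1+0+1+0+0+0+1+0+0+0+1+0+0 mod 2 = 1
  s[1] = (0110011001100110011001100110011)·(0011111101010001001111011000100) mod 2 = 0+0+1+0+0+1+1+0+0+1+0+0+0+0+0+0+0+0+1+0+0+1+0+0+0+0+0+0+0+0+0 mod 2 = 0
  s[2] = (0001111000011110000111100001111)·(0011111101010001001111011000100) mod 2 = 0+0+0+1+1+1+1+0+0+0+0+1+0+0+0+0+0+0+0+1+1+1+0+0+0+0+0+0+1+0+0 mod 2 = 1
  s[3] = (0000000111111110000000011111111)·(0011111101010001001111011000100) mod 2 = 0+0+0+0+0+0+0+1+0+1+0+1+0+0+0+0+0+0+0+0+0+0+0+1+1+0+0+0+1+0+0 mod 2 = 0
  s[4] = (0000000000000001111111111111111)·(0011111101010001001111011000100) mod 2 = 0+0+0+0+0+0+0+0+0+0+0+0+0+0+0+1+0+0+1+1+1+1+0+1+1+0+0+0+1+0+0 mod 2 = 0
Syndrome = 10100
Column 5 of H equals this syndrome → error at bit 5 (1-indexed).
Flip bit 5: 0011111101010001001111011000100 → 0011011101010001001111011000100
Extract data bits at positions {3,5,6,7,9,10,11,12,13,14,15,17,18,19,20,21,22,23,24,25,26,27,28,29,30,31}: 10110101000001111011000100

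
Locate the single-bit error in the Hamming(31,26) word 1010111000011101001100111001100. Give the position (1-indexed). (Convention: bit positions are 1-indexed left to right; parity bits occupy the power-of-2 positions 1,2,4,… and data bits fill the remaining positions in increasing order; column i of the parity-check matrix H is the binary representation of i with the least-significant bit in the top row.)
Syndrome s = H · r^T (mod 2), r = 1010111000011101001100111001100:
  s[0] = (1010101010101010101010101010101)·(1010111000011101001100111001100) mod 2 = 1+0+1+0+1+0+1+0+0+0+0+0+1+0+0+0+0+0+1+0+0+0+1+0+1+0+0+0+1+0+0 mod 2 = 1
  s[1] = (0110011001100110011001100110011)·(1010111000011101001100111001100) mod 2 = 0+0+1+0+0+1+1+0+0+0+0+0+0+1+0+0+0+0+1+0+0+0+1+0+0+0+0+0+0+0+0 mod 2 = 0
  s[2] = (0001111000011110000111100001111)·(1010111000011101001100111001100) mod 2 = 0+0+0+0+1+1+1+0+0+0+0+1+1+1+0+0+0+0+0+1+0+0+1+0+0+0+0+1+1+0+0 mod 2 = 0
  s[3] = (0000000111111110000000011111111)·(1010111000011101001100111001100) mod 2 = 0+0+0+0+0+0+0+0+0+0+0+1+1+1+0+0+0+0+0+0+0+0+0+1+1+0+0+1+1+0+0 mod 2 = 1
  s[4] = (0000000000000001111111111111111)·(1010111000011101001100111001100) mod 2 = 0+0+0+0+0+0+0+0+0+0+0+0+0+0+0+1+0+0+1+1+0+0+1+1+1+0+0+1+1+0+0 mod 2 = 0
Syndrome = 10010
Column i of H is the binary representation of i, so the syndrome is the binary index of the flipped bit.
Read s = 10010 with s[0] as LSB: 1·2^0 + 0·2^1 + 0·2^2 + 1·2^3 + 0·2^4 = 9.
Error is at bit position 9.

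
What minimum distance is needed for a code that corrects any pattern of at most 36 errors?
Correcting t errors requires d_min ≥ 2t + 1 = 2·36 + 1 = 73.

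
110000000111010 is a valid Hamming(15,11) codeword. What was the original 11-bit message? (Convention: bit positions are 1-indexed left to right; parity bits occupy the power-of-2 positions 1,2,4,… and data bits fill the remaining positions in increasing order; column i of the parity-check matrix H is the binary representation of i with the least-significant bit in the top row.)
Parity bits occupy power-of-2 positions; data bits are at positions {3,5,6,7,9,10,11,12,13,14,15} (1-indexed).
Extract: c[3]=0 c[5]=0 c[6]=0 c[7]=0 c[9]=0 c[10]=1 c[11]=1 c[12]=1 c[13]=0 c[14]=1 c[15]=0
Data = 00000111010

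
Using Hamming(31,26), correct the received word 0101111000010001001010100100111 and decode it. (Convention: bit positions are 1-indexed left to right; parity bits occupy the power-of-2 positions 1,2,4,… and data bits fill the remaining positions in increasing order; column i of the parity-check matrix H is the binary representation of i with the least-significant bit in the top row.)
Syndrome s = H · r^T (mod 2), r = 0101111000010001001010100100111:
  s[0] = (1010101010101010101010101010101)·(0101111000010001001010100100111) mod 2 = 0+0+0+0+1+0+1+0+0+0+0+0+0+0+0+0+0+0+1+0+1+0+1+0+0+0+0+0+1+0+1 mod 2 = 1
  s[1] = (0110011001100110011001100110011)·(0101111000010001001010100100111) mod 2 = 0+1+0+0+0+1+1+0+0+0+0+0+0+0+0+0+0+0+1+0+0+0+1+0+0+1+0+0+0+1+1 mod 2 = 0
  s[2] = (0001111000011110000111100001111)·(0101111000010001001010100100111) mod 2 = 0+0+0+1+1+1+1+0+0+0+0+1+0+0+0+0+0+0+0+0+1+0+1+0+0+0+0+0+1+1+1 mod 2 = 0
  s[3] = (0000000111111110000000011111111)·(0101111000010001001010100100111) mod 2 = 0+0+0+0+0+0+0+0+0+0+0+1+0+0+0+0+0+0+0+0+0+0+0+0+0+1+0+0+1+1+1 mod 2 = 1
  s[4] = (0000000000000001111111111111111)·(0101111000010001001010100100111) mod 2 = 0+0+0+0+0+0+0+0+0+0+0+0+0+0+0+1+0+0+1+0+1+0+1+0+0+1+0+0+1+1+1 mod 2 = 0
Syndrome = 10010
Column 9 of H equals this syndrome → error at bit 9 (1-indexed).
Flip bit 9: 0101111000010001001010100100111 → 0101111010010001001010100100111
Extract data bits at positions {3,5,6,7,9,10,11,12,13,14,15,17,18,19,20,21,22,23,24,25,26,27,28,29,30,31}: 01111001000001010100100111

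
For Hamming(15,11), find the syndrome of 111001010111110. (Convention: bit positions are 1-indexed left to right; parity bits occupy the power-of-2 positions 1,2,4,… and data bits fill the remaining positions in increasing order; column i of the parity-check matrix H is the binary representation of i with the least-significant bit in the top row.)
Syndrome s = H · r^T (mod 2), r = 111001010111110:
  s[0] = (101010101010101)·(111001010111110) mod 2 = 1+0+1+0+0+0+0+0+0+0+1+0+1+0+0 mod 2 = 0
  s[1] = (011001100110011)·(111001010111110) mod 2 = 0+1+1+0+0+1+0+0+0+1+1+0+0+1+0 mod 2 = 0
  s[2] = (000111100001111)·(111001010111110) mod 2 = 0+0+0+0+0+1+0+0+0+0+0+1+1+1+0 mod 2 = 0
  s[3] = (000000011111111)·(111001010111110) mod 2 = 0+0+0+0+0+0+0+1+0+1+1+1+1+1+0 mod 2 = 0
Syndrome = 0000
s = 0: no error detected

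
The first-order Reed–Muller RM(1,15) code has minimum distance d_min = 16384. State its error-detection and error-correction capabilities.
Detection only: up to d_min − 1 = 16383 errors.
Correction: up to ⌊(d_min − 1)/2⌋ = ⌊16383/2⌋ = 8191 errors.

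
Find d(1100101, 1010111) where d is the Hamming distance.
XOR = 0110010, count of 1s = 3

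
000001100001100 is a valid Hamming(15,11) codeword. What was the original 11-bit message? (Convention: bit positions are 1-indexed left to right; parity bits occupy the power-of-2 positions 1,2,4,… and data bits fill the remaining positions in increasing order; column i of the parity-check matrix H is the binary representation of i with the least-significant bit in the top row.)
Parity bits occupy power-of-2 positions; data bits are at positions {3,5,6,7,9,10,11,12,13,14,15} (1-indexed).
Extract: c[3]=0 c[5]=0 c[6]=1 c[7]=1 c[9]=0 c[10]=0 c[11]=0 c[12]=1 c[13]=1 c[14]=0 c[15]=0
Data = 00110001100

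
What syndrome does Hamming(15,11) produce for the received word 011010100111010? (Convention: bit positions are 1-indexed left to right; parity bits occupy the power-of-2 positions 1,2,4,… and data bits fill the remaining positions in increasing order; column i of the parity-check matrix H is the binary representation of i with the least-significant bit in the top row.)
Syndrome s = H · r^T (mod 2), r = 011010100111010:
  s[0] = (101010101010101)·(011010100111010) mod 2 = 0+0+1+0+1+0+1+0+0+0+1+0+0+0+0 mod 2 = 0
  s[1] = (011001100110011)·(011010100111010) mod 2 = 0+1+1+0+0+0+1+0+0+1+1+0+0+1+0 mod 2 = 0
  s[2] = (000111100001111)·(011010100111010) mod 2 = 0+0+0+0+1+0+1+0+0+0+0+1+0+1+0 mod 2 = 0
  s[3] = (000000011111111)·(011010100111010) mod 2 = 0+0+0+0+0+0+0+0+0+1+1+1+0+1+0 mod 2 = 0
Syndrome = 0000
s = 0: no error detected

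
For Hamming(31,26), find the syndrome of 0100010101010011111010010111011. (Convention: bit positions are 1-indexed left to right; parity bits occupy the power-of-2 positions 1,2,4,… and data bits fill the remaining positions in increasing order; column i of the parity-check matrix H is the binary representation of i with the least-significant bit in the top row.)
Syndrome s = H · r^T (mod 2), r = 0100010101010011111010010111011:
  s[0] = (1010101010101010101010101010101)·(0100010101010011111010010111011) mod 2 = 0+0+0+0+0+0+0+0+0+0+0+0+0+0+1+0+1+0+1+0+1+0+0+0+0+0+1+0+0+0+1 mod 2 = 0
  s[1] = (0110011001100110011001100110011)·(0100010101010011111010010111011) mod 2 = 0+1+0+0+0+1+0+0+0+1+0+0+0+0+1+0+0+1+1+0+0+0+0+0+0+1+1+0+0+1+1 mod 2 = 0
  s[2] = (0001111000011110000111100001111)·(0100010101010011111010010111011) mod 2 = 0+0+0+0+0+1+0+0+0+0+0+1+0+0+1+0+0+0+0+0+1+0+0+0+0+0+0+1+0+1+1 mod 2 = 1
  s[3] = (0000000111111110000000011111111)·(0100010101010011111010010111011) mod 2 = 0+0+0+0+0+0+0+1+0+1+0+1+0+0+1+0+0+0+0+0+0+0+0+1+0+1+1+1+0+1+1 mod 2 = 0
  s[4] = (0000000000000001111111111111111)·(0100010101010011111010010111011) mod 2 = 0+0+0+0+0+0+0+0+0+0+0+0+0+0+0+1+1+1+1+0+1+0+0+1+0+1+1+1+0+1+1 mod 2 = 1
Syndrome = 00101
Non-zero syndrome: error at position 20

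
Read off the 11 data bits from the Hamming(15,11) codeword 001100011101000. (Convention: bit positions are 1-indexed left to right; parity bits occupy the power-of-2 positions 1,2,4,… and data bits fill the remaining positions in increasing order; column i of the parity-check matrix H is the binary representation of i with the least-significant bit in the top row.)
Parity bits occupy power-of-2 positions; data bits are at positions {3,5,6,7,9,10,11,12,13,14,15} (1-indexed).
Extract: c[3]=1 c[5]=0 c[6]=0 c[7]=0 c[9]=1 c[10]=1 c[11]=0 c[12]=1 c[13]=0 c[14]=0 c[15]=0
Data = 10001101000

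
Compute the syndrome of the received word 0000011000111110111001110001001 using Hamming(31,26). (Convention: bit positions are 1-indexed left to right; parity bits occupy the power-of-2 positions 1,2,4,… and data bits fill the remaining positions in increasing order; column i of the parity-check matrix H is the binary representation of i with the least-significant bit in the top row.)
Syndrome s = H · r^T (mod 2), r = 0000011000111110111001110001001:
  s[0] = (1010101010101010101010101010101)·(0000011000111110111001110001001) mod 2 = 0+0+0+0+0+0+1+0+0+0+1+0+1+0+1+0+1+0+1+0+0+0+1+0+0+0+0+0+0+0+1 mod 2 = 0
  s[1] = (0110011001100110011001100110011)·(0000011000111110111001110001001) mod 2 = 0+0+0+0+0+1+1+0+0+0+1+0+0+1+1+0+0+1+1+0+0+1+1+0+0+0+0+0+0+0+1 mod 2 = 0
  s[2] = (0001111000011110000111100001111)·(0000011000111110111001110001001) mod 2 = 0+0+0+0+0+1+1+0+0+0+0+1+1+1+1+0+0+0+0+0+0+1+1+0+0+0+0+1+0+0+1 mod 2 = 0
  s[3] = (0000000111111110000000011111111)·(0000011000111110111001110001001) mod 2 = 0+0+0+0+0+0+0+0+0+0+1+1+1+1+1+0+0+0+0+0+0+0+0+1+0+0+0+1+0+0+1 mod 2 = 0
  s[4] = (0000000000000001111111111111111)·(0000011000111110111001110001001) mod 2 = 0+0+0+0+0+0+0+0+0+0+0+0+0+0+0+0+1+1+1+0+0+1+1+1+0+0+0+1+0+0+1 mod 2 = 0
Syndrome = 00000
s = 0: no error detected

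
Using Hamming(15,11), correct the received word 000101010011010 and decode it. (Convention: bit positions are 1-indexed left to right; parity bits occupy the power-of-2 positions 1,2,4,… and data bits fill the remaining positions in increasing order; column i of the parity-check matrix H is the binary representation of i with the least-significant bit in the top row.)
Syndrome s = H · r^T (mod 2), r = 000101010011010:
  s[0] = (101010101010101)·(000101010011010) mod 2 = 0+0+0+0+0+0+0+0+0+0+1+0+0+0+0 mod 2 = 1
  s[1] = (011001100110011)·(000101010011010) mod 2 = 0+0+0+0+0+1+0+0+0+0+1+0+0+1+0 mod 2 = 1
  s[2] = (000111100001111)·(000101010011010) mod 2 = 0+0+0+1+0+1+0+0+0+0+0+1+0+1+0 mod 2 = 0
  s[3] = (000000011111111)·(000101010011010) mod 2 = 0+0+0+0+0+0+0+1+0+0+1+1+0+1+0 mod 2 = 0
Syndrome = 1100
Column 3 of H equals this syndrome → error at bit 3 (1-indexed).
Flip bit 3: 000101010011010 → 001101010011010
Extract data bits at positions {3,5,6,7,9,10,11,12,13,14,15}: 10100011010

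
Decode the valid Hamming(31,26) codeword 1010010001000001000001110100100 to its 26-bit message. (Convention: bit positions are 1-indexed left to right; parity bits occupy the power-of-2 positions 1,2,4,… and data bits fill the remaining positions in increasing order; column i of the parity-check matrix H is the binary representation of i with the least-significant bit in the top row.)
Parity bits occupy power-of-2 positions; data bits are at positions {3,5,6,7,9,10,11,12,13,14,15,17,18,19,20,21,22,23,24,25,26,27,28,29,30,31} (1-indexed).
Extract: c[3]=1 c[5]=0 c[6]=1 c[7]=0 c[9]=0 c[10]=1 c[11]=0 c[12]=0 c[13]=0 c[14]=0 c[15]=0 c[17]=0 c[18]=0 c[19]=0 c[20]=0 c[21]=0 c[22]=1 c[23]=1 c[24]=1 c[25]=0 c[26]=1 c[27]=0 c[28]=0 c[29]=1 c[30]=0 c[31]=0
Data = 10100100000000001110100100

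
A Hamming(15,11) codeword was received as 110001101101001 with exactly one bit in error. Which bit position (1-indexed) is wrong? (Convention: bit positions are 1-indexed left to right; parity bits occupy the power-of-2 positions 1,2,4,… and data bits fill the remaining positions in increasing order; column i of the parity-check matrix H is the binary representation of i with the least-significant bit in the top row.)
Syndrome s = H · r^T (mod 2), r = 110001101101001:
  s[0] = (101010101010101)·(110001101101001) mod 2 = 1+0+0+0+0+0+1+0+1+0+0+0+0+0+1 mod 2 = 0
  s[1] = (011001100110011)·(110001101101001) mod 2 = 0+1+0+0+0+1+1+0+0+1+0+0+0+0+1 mod 2 = 1
  s[2] = (000111100001111)·(110001101101001) mod 2 = 0+0+0+0+0+1+1+0+0+0+0+1+0+0+1 mod 2 = 0
  s[3] = (000000011111111)·(110001101101001) mod 2 = 0+0+0+0+0+0+0+0+1+1+0+1+0+0+1 mod 2 = 0
Syndrome = 0100
Column i of H is the binary representation of i, so the syndrome is the binary index of the flipped bit.
Read s = 0100 with s[0] as LSB: 0·2^0 + 1·2^1 + 0·2^2 + 0·2^3 = 2.
Error is at bit position 2.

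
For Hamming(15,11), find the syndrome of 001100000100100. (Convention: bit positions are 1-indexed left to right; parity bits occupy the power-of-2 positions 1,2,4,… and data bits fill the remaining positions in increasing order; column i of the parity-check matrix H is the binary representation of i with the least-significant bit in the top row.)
Syndrome s = H · r^T (mod 2), r = 001100000100100:
  s[0] = (101010101010101)·(001100000100100) mod 2 = 0+0+1+0+0+0+0+0+0+0+0+0+1+0+0 mod 2 = 0
  s[1] = (011001100110011)·(001100000100100) mod 2 = 0+0+1+0+0+0+0+0+0+1+0+0+0+0+0 mod 2 = 0
  s[2] = (000111100001111)·(001100000100100) mod 2 = 0+0+0+1+0+0+0+0+0+0+0+0+1+0+0 mod 2 = 0
  s[3] = (000000011111111)·(001100000100100) mod 2 = 0+0+0+0+0+0+0+0+0+1+0+0+1+0+0 mod 2 = 0
Syndrome = 0000
s = 0: no error detected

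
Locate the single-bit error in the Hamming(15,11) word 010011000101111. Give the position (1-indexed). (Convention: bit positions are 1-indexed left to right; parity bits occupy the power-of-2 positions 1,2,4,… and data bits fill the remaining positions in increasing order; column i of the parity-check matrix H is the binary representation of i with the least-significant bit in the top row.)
Syndrome s = H · r^T (mod 2), r = 010011000101111:
  s[0] = (101010101010101)·(010011000101111) mod 2 = 0+0+0+0+1+0+0+0+0+0+0+0+1+0+1 mod 2 = 1
  s[1] = (011001100110011)·(010011000101111) mod 2 = 0+1+0+0+0+1+0+0+0+1+0+0+0+1+1 mod 2 = 1
  s[2] = (000111100001111)·(010011000101111) mod 2 = 0+0+0+0+1+1+0+0+0+0+0+1+1+1+1 mod 2 = 0
  s[3] = (000000011111111)·(010011000101111) mod 2 = 0+0+0+0+0+0+0+0+0+1+0+1+1+1+1 mod 2 = 1
Syndrome = 1101
Column i of H is the binary representation of i, so the syndrome is the binary index of the flipped bit.
Read s = 1101 with s[0] as LSB: 1·2^0 + 1·2^1 + 0·2^2 + 1·2^3 = 11.
Error is at bit position 11.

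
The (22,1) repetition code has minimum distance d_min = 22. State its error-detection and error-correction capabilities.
Detection only: up to d_min − 1 = 21 errors.
Correction: up to ⌊(d_min − 1)/2⌋ = ⌊21/2⌋ = 10 errors.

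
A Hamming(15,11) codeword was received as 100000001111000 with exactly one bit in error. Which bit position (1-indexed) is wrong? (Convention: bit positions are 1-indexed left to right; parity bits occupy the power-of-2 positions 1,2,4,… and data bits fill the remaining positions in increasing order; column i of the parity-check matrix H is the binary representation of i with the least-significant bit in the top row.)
Syndrome s = H · r^T (mod 2), r = 100000001111000:
  s[0] = (101010101010101)·(100000001111000) mod 2 = 1+0+0+0+0+0+0+0+1+0+1+0+0+0+0 mod 2 = 1
  s[1] = (011001100110011)·(100000001111000) mod 2 = 0+0+0+0+0+0+0+0+0+1+1+0+0+0+0 mod 2 = 0
  s[2] = (000111100001111)·(100000001111000) mod 2 = 0+0+0+0+0+0+0+0+0+0+0+1+0+0+0 mod 2 = 1
  s[3] = (000000011111111)·(100000001111000) mod 2 = 0+0+0+0+0+0+0+0+1+1+1+1+0+0+0 mod 2 = 0
Syndrome = 1010
Column i of H is the binary representation of i, so the syndrome is the binary index of the flipped bit.
Read s = 1010 with s[0] as LSB: 1·2^0 + 0·2^1 + 1·2^2 + 0·2^3 = 5.
Error is at bit position 5.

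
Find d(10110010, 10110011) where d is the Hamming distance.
XOR = 00000001, count of 1s = 1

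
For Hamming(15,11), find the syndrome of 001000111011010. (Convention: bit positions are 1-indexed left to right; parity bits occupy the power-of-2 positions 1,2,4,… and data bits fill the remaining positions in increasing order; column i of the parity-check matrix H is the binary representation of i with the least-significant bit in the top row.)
Syndrome s = H · r^T (mod 2), r = 001000111011010:
  s[0] = (101010101010101)·(001000111011010) mod 2 = 0+0+1+0+0+0+1+0+1+0+1+0+0+0+0 mod 2 = 0
  s[1] = (011001100110011)·(001000111011010) mod 2 = 0+0+1+0+0+0+1+0+0+0+1+0+0+1+0 mod 2 = 0
  s[2] = (000111100001111)·(001000111011010) mod 2 = 0+0+0+0+0+0+1+0+0+0+0+1+0+1+0 mod 2 = 1
  s[3] = (000000011111111)·(001000111011010) mod 2 = 0+0+0+0+0+0+0+1+1+0+1+1+0+1+0 mod 2 = 1
Syndrome = 0011
Non-zero syndrome: error at position 12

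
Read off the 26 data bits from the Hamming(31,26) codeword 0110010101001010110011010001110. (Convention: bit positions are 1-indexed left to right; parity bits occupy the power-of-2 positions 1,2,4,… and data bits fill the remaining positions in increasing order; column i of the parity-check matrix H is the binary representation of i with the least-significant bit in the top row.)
Parity bits occupy power-of-2 positions; data bits are at positions {3,5,6,7,9,10,11,12,13,14,15,17,18,19,20,21,22,23,24,25,26,27,28,29,30,31} (1-indexed).
Extract: c[3]=1 c[5]=0 c[6]=1 c[7]=0 c[9]=0 c[10]=1 c[11]=0 c[12]=0 c[13]=1 c[14]=0 c[15]=1 c[17]=1 c[18]=1 c[19]=0 c[20]=0 c[21]=1 c[22]=1 c[23]=0 c[24]=1 c[25]=0 c[26]=0 c[27]=0 c[28]=1 c[29]=1 c[30]=1 c[31]=0
Data = 10100100101110011010001110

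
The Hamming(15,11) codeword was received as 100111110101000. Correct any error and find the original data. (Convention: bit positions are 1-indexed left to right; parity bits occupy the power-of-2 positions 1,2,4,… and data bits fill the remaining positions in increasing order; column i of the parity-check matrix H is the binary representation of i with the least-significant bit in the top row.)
Syndrome s = H · r^T (mod 2), r = 100111110101000:
  s[0] = (101010101010101)·(100111110101000) mod 2 = 1+0+0+0+1+0+1+0+0+0+0+0+0+0+0 mod 2 = 1
  s[1] = (011001100110011)·(100111110101000) mod 2 = 0+0+0+0+0+1+1+0+0+1+0+0+0+0+0 mod 2 = 1
  s[2] = (000111100001111)·(100111110101000) mod 2 = 0+0+0+1+1+1+1+0+0+0+0+1+0+0+0 mod 2 = 1
  s[3] = (000000011111111)·(100111110101000) mod 2 = 0+0+0+0+0+0+0+1+0+1+0+1+0+0+0 mod 2 = 1
Syndrome = 1111
Column 15 of H equals this syndrome → error at bit 15 (1-indexed).
Flip bit 15: 100111110101000 → 100111110101001
Extract data bits at positions {3,5,6,7,9,10,11,12,13,14,15}: 01110101001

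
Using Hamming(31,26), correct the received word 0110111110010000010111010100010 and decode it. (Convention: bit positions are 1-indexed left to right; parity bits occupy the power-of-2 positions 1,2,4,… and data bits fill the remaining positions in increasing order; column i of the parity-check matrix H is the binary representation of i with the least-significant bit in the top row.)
Syndrome s = H · r^T (mod 2), r = 0110111110010000010111010100010:
  s[0] = (1010101010101010101010101010101)·(0110111110010000010111010100010) mod 2 = 0+0+1+0+1+0+1+0+1+0+0+0+0+0+0+0+0+0+0+0+1+0+0+0+0+0+0+0+0+0+0 mod 2 = 1
  s[1] = (0110011001100110011001100110011)·(0110111110010000010111010100010) mod 2 = 0+1+1+0+0+1+1+0+0+0+0+0+0+0+0+0+0+1+0+0+0+1+0+0+0+1+0+0+0+1+0 mod 2 = 0
  s[2] = (0001111000011110000111100001111)·(0110111110010000010111010100010) mod 2 = 0+0+0+0+1+1+1+0+0+0+0+1+0+0+0+0+0+0+0+1+1+1+0+0+0+0+0+0+0+1+0 mod 2 = 0
  s[3] = (0000000111111110000000011111111)·(0110111110010000010111010100010) mod 2 = 0+0+0+0+0+0+0+1+1+0+0+1+0+0+0+0+0+0+0+0+0+0+0+1+0+1+0+0+0+1+0 mod 2 = 0
  s[4] = (0000000000000001111111111111111)·(0110111110010000010111010100010) mod 2 = 0+0+0+0+0+0+0+0+0+0+0+0+0+0+0+0+0+1+0+1+1+1+0+1+0+1+0+0+0+1+0 mod 2 = 1
Syndrome = 10001
Column 17 of H equals this syndrome → error at bit 17 (1-indexed).
Flip bit 17: 0110111110010000010111010100010 → 0110111110010000110111010100010
Extract data bits at positions {3,5,6,7,9,10,11,12,13,14,15,17,18,19,20,21,22,23,24,25,26,27,28,29,30,31}: 11111001000110111010100010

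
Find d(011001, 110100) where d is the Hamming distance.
XOR = 101101, count of 1s = 4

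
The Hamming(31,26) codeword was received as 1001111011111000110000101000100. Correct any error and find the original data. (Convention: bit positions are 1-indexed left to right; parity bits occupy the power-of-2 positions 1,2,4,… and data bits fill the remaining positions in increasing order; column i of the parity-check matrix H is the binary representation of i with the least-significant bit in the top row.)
Syndrome s = H · r^T (mod 2), r = 1001111011111000110000101000100:
  s[0] = (1010101010101010101010101010101)·(1001111011111000110000101000100) mod 2 = 1+0+0+0+1+0+1+0+1+0+1+0+1+0+0+0+1+0+0+0+0+0+1+0+1+0+0+0+1+0+0 mod 2 = 0
  s[1] = (0110011001100110011001100110011)·(1001111011111000110000101000100) mod 2 = 0+0+0+0+0+1+1+0+0+1+1+0+0+0+0+0+0+1+0+0+0+0+1+0+0+0+0+0+0+0+0 mod 2 = 0
  s[2] = (0001111000011110000111100001111)·(1001111011111000110000101000100) mod 2 = 0+0+0+1+1+1+1+0+0+0+0+1+1+0+0+0+0+0+0+0+0+0+1+0+0+0+0+0+1+0+0 mod 2 = 0
  s[3] = (0000000111111110000000011111111)·(1001111011111000110000101000100) mod 2 = 0+0+0+0+0+0+0+0+1+1+1+1+1+0+0+0+0+0+0+0+0+0+0+0+1+0+0+0+1+0+0 mod 2 = 1
  s[4] = (0000000000000001111111111111111)·(1001111011111000110000101000100) mod 2 = 0+0+0+0+0+0+0+0+0+0+0+0+0+0+0+0+1+1+0+0+0+0+1+0+1+0+0+0+1+0+0 mod 2 = 1
Syndrome = 00011
Column 24 of H equals this syndrome → error at bit 24 (1-indexed).
Flip bit 24: 1001111011111000110000101000100 → 1001111011111000110000111000100
Extract data bits at positions {3,5,6,7,9,10,11,12,13,14,15,17,18,19,20,21,22,23,24,25,26,27,28,29,30,31}: 01111111100110000111000100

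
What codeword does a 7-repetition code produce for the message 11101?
Repeat each bit 7× and concatenate:
1→1111111  1→1111111  1→1111111  0→0000000  1→1111111
Codeword = 11111111111111111111100000001111111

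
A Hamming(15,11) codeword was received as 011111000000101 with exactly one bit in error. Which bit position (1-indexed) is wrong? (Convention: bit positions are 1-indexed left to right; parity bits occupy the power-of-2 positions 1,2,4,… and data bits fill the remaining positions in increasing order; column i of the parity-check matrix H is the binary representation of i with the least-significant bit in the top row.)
Syndrome s = H · r^T (mod 2), r = 011111000000101:
  s[0] = (101010101010101)·(011111000000101) mod 2 = 0+0+1+0+1+0+0+0+0+0+0+0+1+0+1 mod 2 = 0
  s[1] = (011001100110011)·(011111000000101) mod 2 = 0+1+1+0+0+1+0+0+0+0+0+0+0+0+1 mod 2 = 0
  s[2] = (000111100001111)·(011111000000101) mod 2 = 0+0+0+1+1+1+0+0+0+0+0+0+1+0+1 mod 2 = 1
  s[3] = (000000011111111)·(011111000000101) mod 2 = 0+0+0+0+0+0+0+0+0+0+0+0+1+0+1 mod 2 = 0
Syndrome = 0010
Column i of H is the binary representation of i, so the syndrome is the binary index of the flipped bit.
Read s = 0010 with s[0] as LSB: 0·2^0 + 0·2^1 + 1·2^2 + 0·2^3 = 4.
Error is at bit position 4.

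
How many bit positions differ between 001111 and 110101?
XOR = 111010, count of 1s = 4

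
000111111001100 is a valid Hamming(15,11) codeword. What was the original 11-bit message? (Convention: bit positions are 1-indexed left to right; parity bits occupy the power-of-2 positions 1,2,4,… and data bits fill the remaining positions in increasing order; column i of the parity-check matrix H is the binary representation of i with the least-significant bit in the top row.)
Parity bits occupy power-of-2 positions; data bits are at positions {3,5,6,7,9,10,11,12,13,14,15} (1-indexed).
Extract: c[3]=0 c[5]=1 c[6]=1 c[7]=1 c[9]=1 c[10]=0 c[11]=0 c[12]=1 c[13]=1 c[14]=0 c[15]=0
Data = 01111001100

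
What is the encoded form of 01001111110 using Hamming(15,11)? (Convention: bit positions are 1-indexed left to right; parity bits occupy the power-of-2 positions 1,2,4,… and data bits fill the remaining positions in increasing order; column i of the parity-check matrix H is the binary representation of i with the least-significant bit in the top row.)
Codeword c = d · G (mod 2), d = 01001111110:
  c[0] = d·G[:,0] = (01001111110)·(11011010101) mod 2 = 0+1+0+0+1+0+1+0+1+0+0 mod 2 = 0
  c[1] = d·G[:,1] = (01001111110)·(10110110011) mod 2 = 0+0+0+0+0+1+1+0+0+1+0 mod 2 = 1
  c[2] = d·G[:,2] = (01001111110)·(10000000000) mod 2 = 0+0+0+0+0+0+0+0+0+0+0 mod 2 = 0
  c[3] = d·G[:,3] = (01001111110)·(01110001111) mod 2 = 0+1+0+0+0+0+0+1+1+1+0 mod 2 = 0
  c[4] = d·G[:,4] = (01001111110)·(01000000000) mod 2 = 0+1+0+0+0+0+0+0+0+0+0 mod 2 = 1
  c[5] = d·G[:,5] = (01001111110)·(00100000000) mod 2 = 0+0+0+0+0+0+0+0+0+0+0 mod 2 = 0
  c[6] = d·G[:,6] = (01001111110)·(00010000000) mod 2 = 0+0+0+0+0+0+0+0+0+0+0 mod 2 = 0
  c[7] = d·G[:,7] = (01001111110)·(00001111111) mod 2 = 0+0+0+0+1+1+1+1+1+1+0 mod 2 = 0
  c[8] = d·G[:,8] = (01001111110)·(00001000000) mod 2 = 0+0+0+0+1+0+0+0+0+0+0 mod 2 = 1
  c[9] = d·G[:,9] = (01001111110)·(00000100000) mod 2 = 0+0+0+0+0+1+0+0+0+0+0 mod 2 = 1
  c[10] = d·G[:,10] = (01001111110)·(00000010000) mod 2 = 0+0+0+0+0+0+1+0+0+0+0 mod 2 = 1
  c[11] = d·G[:,11] = (01001111110)·(00000001000) mod 2 = 0+0+0+0+0+0+0+1+0+0+0 mod 2 = 1
  c[12] = d·G[:,12] = (01001111110)·(00000000100) mod 2 = 0+0+0+0+0+0+0+0+1+0+0 mod 2 = 1
  c[13] = d·G[:,13] = (01001111110)·(00000000010) mod 2 = 0+0+0+0+0+0+0+0+0+1+0 mod 2 = 1
  c[14] = d·G[:,14] = (01001111110)·(00000000001) mod 2 = 0+0+0+0+0+0+0+0+0+0+0 mod 2 = 0
Codeword = 010010001111110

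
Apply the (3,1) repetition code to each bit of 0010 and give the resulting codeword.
Repeat each bit 3× and concatenate:
0→000  0→000  1→111  0→000
Codeword = 000000111000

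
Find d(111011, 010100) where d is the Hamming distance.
XOR = 101111, count of 1s = 5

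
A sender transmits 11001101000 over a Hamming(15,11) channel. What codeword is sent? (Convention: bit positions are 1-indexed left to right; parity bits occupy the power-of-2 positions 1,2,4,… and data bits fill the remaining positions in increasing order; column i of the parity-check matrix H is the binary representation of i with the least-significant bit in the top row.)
Codeword c = d · G (mod 2), d = 11001101000:
  c[0] = d·G[:,0] = (11001101000)·(11011010101) mod 2 = 1+1+0+0+1+0+0+0+0+0+0 mod 2 = 1
  c[1] = d·G[:,1] = (11001101000)·(10110110011) mod 2 = 1+0+0+0+0+1+0+0+0+0+0 mod 2 = 0
  c[2] = d·G[:,2] = (11001101000)·(10000000000) mod 2 = 1+0+0+0+0+0+0+0+0+0+0 mod 2 = 1
  c[3] = d·G[:,3] = (11001101000)·(01110001111) mod 2 = 0+1+0+0+0+0+0+1+0+0+0 mod 2 = 0
  c[4] = d·G[:,4] = (11001101000)·(01000000000) mod 2 = 0+1+0+0+0+0+0+0+0+0+0 mod 2 = 1
  c[5] = d·G[:,5] = (11001101000)·(00100000000) mod 2 = 0+0+0+0+0+0+0+0+0+0+0 mod 2 = 0
  c[6] = d·G[:,6] = (11001101000)·(00010000000) mod 2 = 0+0+0+0+0+0+0+0+0+0+0 mod 2 = 0
  c[7] = d·G[:,7] = (11001101000)·(00001111111) mod 2 = 0+0+0+0+1+1+0+1+0+0+0 mod 2 = 1
  c[8] = d·G[:,8] = (11001101000)·(00001000000) mod 2 = 0+0+0+0+1+0+0+0+0+0+0 mod 2 = 1
  c[9] = d·G[:,9] = (11001101000)·(00000100000) mod 2 = 0+0+0+0+0+1+0+0+0+0+0 mod 2 = 1
  c[10] = d·G[:,10] = (11001101000)·(00000010000) mod 2 = 0+0+0+0+0+0+0+0+0+0+0 mod 2 = 0
  c[11] = d·G[:,11] = (11001101000)·(00000001000) mod 2 = 0+0+0+0+0+0+0+1+0+0+0 mod 2 = 1
  c[12] = d·G[:,12] = (11001101000)·(00000000100) mod 2 = 0+0+0+0+0+0+0+0+0+0+0 mod 2 = 0
  c[13] = d·G[:,13] = (11001101000)·(00000000010) mod 2 = 0+0+0+0+0+0+0+0+0+0+0 mod 2 = 0
  c[14] = d·G[:,14] = (11001101000)·(00000000001) mod 2 = 0+0+0+0+0+0+0+0+0+0+0 mod 2 = 0
Codeword = 101010011101000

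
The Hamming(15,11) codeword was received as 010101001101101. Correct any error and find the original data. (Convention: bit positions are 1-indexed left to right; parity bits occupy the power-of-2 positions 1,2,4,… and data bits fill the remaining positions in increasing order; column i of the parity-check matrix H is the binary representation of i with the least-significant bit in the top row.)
Syndrome s = H · r^T (mod 2), r = 010101001101101:
  s[0] = (101010101010101)·(010101001101101) mod 2 = 0+0+0+0+0+0+0+0+1+0+0+0+1+0+1 mod 2 = 1
  s[1] = (011001100110011)·(010101001101101) mod 2 = 0+1+0+0+0+1+0+0+0+1+0+0+0+0+1 mod 2 = 0
  s[2] = (000111100001111)·(010101001101101) mod 2 = 0+0+0+1+0+1+0+0+0+0+0+1+1+0+1 mod 2 = 1
  s[3] = (000000011111111)·(010101001101101) mod 2 = 0+0+0+0+0+0+0+0+1+1+0+1+1+0+1 mod 2 = 1
Syndrome = 1011
Column 13 of H equals this syndrome → error at bit 13 (1-indexed).
Flip bit 13: 010101001101101 → 010101001101001
Extract data bits at positions {3,5,6,7,9,10,11,12,13,14,15}: 00101101001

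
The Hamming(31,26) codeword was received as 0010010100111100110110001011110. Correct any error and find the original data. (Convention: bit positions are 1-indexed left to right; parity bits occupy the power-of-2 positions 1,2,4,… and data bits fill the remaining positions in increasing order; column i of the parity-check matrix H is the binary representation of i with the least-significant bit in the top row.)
Syndrome s = H · r^T (mod 2), r = 0010010100111100110110001011110:
  s[0] = (1010101010101010101010101010101)·(0010010100111100110110001011110) mod 2 = 0+0+1+0+0+0+0+0+0+0+1+0+1+0+0+0+1+0+0+0+1+0+0+0+1+0+1+0+1+0+0 mod 2 = 0
  s[1] = (0110011001100110011001100110011)·(0010010100111100110110001011110) mod 2 = 0+0+1+0+0+1+0+0+0+0+1+0+0+1+0+0+0+1+0+0+0+0+0+0+0+0+1+0+0+1+0 mod 2 = 1
  s[2] = (0001111000011110000111100001111)·(0010010100111100110110001011110) mod 2 = 0+0+0+0+0+1+0+0+0+0+0+1+1+1+0+0+0+0+0+1+1+0+0+0+0+0+0+1+1+1+0 mod 2 = 1
  s[3] = (0000000111111110000000011111111)·(0010010100111100110110001011110) mod 2 = 0+0+0+0+0+0+0+1+0+0+1+1+1+1+0+0+0+0+0+0+0+0+0+0+1+0+1+1+1+1+0 mod 2 = 0
  s[4] = (0000000000000001111111111111111)·(0010010100111100110110001011110) mod 2 = 0+0+0+0+0+0+0+0+0+0+0+0+0+0+0+0+1+1+0+1+1+0+0+0+1+0+1+1+1+1+0 mod 2 = 1
Syndrome = 01101
Column 22 of H equals this syndrome → error at bit 22 (1-indexed).
Flip bit 22: 0010010100111100110110001011110 → 0010010100111100110111001011110
Extract data bits at positions {3,5,6,7,9,10,11,12,13,14,15,17,18,19,20,21,22,23,24,25,26,27,28,29,30,31}: 10100011110110111001011110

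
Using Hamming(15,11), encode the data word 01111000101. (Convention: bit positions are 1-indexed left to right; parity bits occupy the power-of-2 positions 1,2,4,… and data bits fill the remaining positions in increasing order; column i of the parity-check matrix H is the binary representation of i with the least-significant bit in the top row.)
Codeword c = d · G (mod 2), d = 01111000101:
  c[0] = d·G[:,0] = (01111000101)·(11011010101) mod 2 = 0+1+0+1+1+0+0+0+1+0+1 mod 2 = 1
  c[1] = d·G[:,1] = (01111000101)·(10110110011) mod 2 = 0+0+1+1+0+0+0+0+0+0+1 mod 2 = 1
  c[2] = d·G[:,2] = (01111000101)·(10000000000) mod 2 = 0+0+0+0+0+0+0+0+0+0+0 mod 2 = 0
  c[3] = d·G[:,3] = (01111000101)·(01110001111) mod 2 = 0+1+1+1+0+0+0+0+1+0+1 mod 2 = 1
  c[4] = d·G[:,4] = (01111000101)·(01000000000) mod 2 = 0+1+0+0+0+0+0+0+0+0+0 mod 2 = 1
  c[5] = d·G[:,5] = (01111000101)·(00100000000) mod 2 = 0+0+1+0+0+0+0+0+0+0+0 mod 2 = 1
  c[6] = d·G[:,6] = (01111000101)·(00010000000) mod 2 = 0+0+0+1+0+0+0+0+0+0+0 mod 2 = 1
  c[7] = d·G[:,7] = (01111000101)·(00001111111) mod 2 = 0+0+0+0+1+0+0+0+1+0+1 mod 2 = 1
  c[8] = d·G[:,8] = (01111000101)·(00001000000) mod 2 = 0+0+0+0+1+0+0+0+0+0+0 mod 2 = 1
  c[9] = d·G[:,9] = (01111000101)·(00000100000) mod 2 = 0+0+0+0+0+0+0+0+0+0+0 mod 2 = 0
  c[10] = d·G[:,10] = (01111000101)·(00000010000) mod 2 = 0+0+0+0+0+0+0+0+0+0+0 mod 2 = 0
  c[11] = d·G[:,11] = (01111000101)·(00000001000) mod 2 = 0+0+0+0+0+0+0+0+0+0+0 mod 2 = 0
  c[12] = d·G[:,12] = (01111000101)·(00000000100) mod 2 = 0+0+0+0+0+0+0+0+1+0+0 mod 2 = 1
  c[13] = d·G[:,13] = (01111000101)·(00000000010) mod 2 = 0+0+0+0+0+0+0+0+0+0+0 mod 2 = 0
  c[14] = d·G[:,14] = (01111000101)·(00000000001) mod 2 = 0+0+0+0+0+0+0+0+0+0+1 mod 2 = 1
Codeword = 110111111000101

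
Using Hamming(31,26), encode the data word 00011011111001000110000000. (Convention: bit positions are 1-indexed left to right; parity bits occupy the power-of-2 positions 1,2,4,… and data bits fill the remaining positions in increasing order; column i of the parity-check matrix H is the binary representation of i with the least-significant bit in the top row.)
Codeword c = d · G (mod 2), d = 00011011111001000110000000:
  c[0] = d·G[:,0] = (00011011111001000110000000)·(11011010101101010101010101) mod 2 = 0+0+0+1+1+0+1+0+1+0+1+0+0+1+0+0+0+1+0+0+0+0+0+0+0+0 mod 2 = 1
  c[1] = d·G[:,1] = (00011011111001000110000000)·(10110110011011001100110011) mod 2 = 0+0+0+1+0+0+1+0+0+1+1+0+0+1+0+0+0+1+0+0+0+0+0+0+0+0 mod 2 = 0
  c[2] = d·G[:,2] = (00011011111001000110000000)·(10000000000000000000000000) mod 2 = 0+0+0+0+0+0+0+0+0+0+0+0+0+0+0+0+0+0+0+0+0+0+0+0+0+0 mod 2 = 0
  c[3] = d·G[:,3] = (00011011111001000110000000)·(01110001111000111100001111) mod 2 = 0+0+0+1+0+0+0+1+1+1+1+0+0+0+0+0+0+1+0+0+0+0+0+0+0+0 mod 2 = 0
  c[4] = d·G[:,4] = (00011011111001000110000000)·(01000000000000000000000000) mod 2 = 0+0+0+0+0+0+0+0+0+0+0+0+0+0+0+0+0+0+0+0+0+0+0+0+0+0 mod 2 = 0
  c[5] = d·G[:,5] = (00011011111001000110000000)·(00100000000000000000000000) mod 2 = 0+0+0+0+0+0+0+0+0+0+0+0+0+0+0+0+0+0+0+0+0+0+0+0+0+0 mod 2 = 0
  c[6] = d·G[:,6] = (00011011111001000110000000)·(00010000000000000000000000) mod 2 = 0+0+0+1+0+0+0+0+0+0+0+0+0+0+0+0+0+0+0+0+0+0+0+0+0+0 mod 2 = 1
  c[7] = d·G[:,7] = (00011011111001000110000000)·(00001111111000000011111111) mod 2 = 0+0+0+0+1+0+1+1+1+1+1+0+0+0+0+0+0+0+1+0+0+0+0+0+0+0 mod 2 = 1
  c[8] = d·G[:,8] = (00011011111001000110000000)·(00001000000000000000000000) mod 2 = 0+0+0+0+1+0+0+0+0+0+0+0+0+0+0+0+0+0+0+0+0+0+0+0+0+0 mod 2 = 1
  c[9] = d·G[:,9] = (00011011111001000110000000)·(00000100000000000000000000) mod 2 = 0+0+0+0+0+0+0+0+0+0+0+0+0+0+0+0+0+0+0+0+0+0+0+0+0+0 mod 2 = 0
  c[10] = d·G[:,10] = (00011011111001000110000000)·(00000010000000000000000000) mod 2 = 0+0+0+0+0+0+1+0+0+0+0+0+0+0+0+0+0+0+0+0+0+0+0+0+0+0 mod 2 = 1
  c[11] = d·G[:,11] = (00011011111001000110000000)·(00000001000000000000000000) mod 2 = 0+0+0+0+0+0+0+1+0+0+0+0+0+0+0+0+0+0+0+0+0+0+0+0+0+0 mod 2 = 1
  c[12] = d·G[:,12] = (00011011111001000110000000)·(00000000100000000000000000) mod 2 = 0+0+0+0+0+0+0+0+1+0+0+0+0+0+0+0+0+0+0+0+0+0+0+0+0+0 mod 2 = 1
  c[13] = d·G[:,13] = (00011011111001000110000000)·(00000000010000000000000000) mod 2 = 0+0+0+0+0+0+0+0+0+1+0+0+0+0+0+0+0+0+0+0+0+0+0+0+0+0 mod 2 = 1
  c[14] = d·G[:,14] = (00011011111001000110000000)·(00000000001000000000000000) mod 2 = 0+0+0+0+0+0+0+0+0+0+1+0+0+0+0+0+0+0+0+0+0+0+0+0+0+0 mod 2 = 1
  c[15] = d·G[:,15] = (00011011111001000110000000)·(00000000000111111111111111) mod 2 = 0+0+0+0+0+0+0+0+0+0+0+0+0+1+0+0+0+1+1+0+0+0+0+0+0+0 mod 2 = 1
  c[16] = d·G[:,16] = (00011011111001000110000000)·(00000000000100000000000000) mod 2 = 0+0+0+0+0+0+0+0+0+0+0+0+0+0+0+0+0+0+0+0+0+0+0+0+0+0 mod 2 = 0
  c[17] = d·G[:,17] = (00011011111001000110000000)·(00000000000010000000000000) mod 2 = 0+0+0+0+0+0+0+0+0+0+0+0+0+0+0+0+0+0+0+0+0+0+0+0+0+0 mod 2 = 0
  c[18] = d·G[:,18] = (00011011111001000110000000)·(00000000000001000000000000) mod 2 = 0+0+0+0+0+0+0+0+0+0+0+0+0+1+0+0+0+0+0+0+0+0+0+0+0+0 mod 2 = 1
  c[19] = d·G[:,19] = (00011011111001000110000000)·(00000000000000100000000000) mod 2 = 0+0+0+0+0+0+0+0+0+0+0+0+0+0+0+0+0+0+0+0+0+0+0+0+0+0 mod 2 = 0
  c[20] = d·G[:,20] = (00011011111001000110000000)·(00000000000000010000000000) mod 2 = 0+0+0+0+0+0+0+0+0+0+0+0+0+0+0+0+0+0+0+0+0+0+0+0+0+0 mod 2 = 0
  c[21] = d·G[:,21] = (00011011111001000110000000)·(00000000000000001000000000) mod 2 = 0+0+0+0+0+0+0+0+0+0+0+0+0+0+0+0+0+0+0+0+0+0+0+0+0+0 mod 2 = 0
  c[22] = d·G[:,22] = (00011011111001000110000000)·(00000000000000000100000000) mod 2 = 0+0+0+0+0+0+0+0+0+0+0+0+0+0+0+0+0+1+0+0+0+0+0+0+0+0 mod 2 = 1
  c[23] = d·G[:,23] = (00011011111001000110000000)·(00000000000000000010000000) mod 2 = 0+0+0+0+0+0+0+0+0+0+0+0+0+0+0+0+0+0+1+0+0+0+0+0+0+0 mod 2 = 1
  c[24] = d·G[:,24] = (00011011111001000110000000)·(00000000000000000001000000) mod 2 = 0+0+0+0+0+0+0+0+0+0+0+0+0+0+0+0+0+0+0+0+0+0+0+0+0+0 mod 2 = 0
  c[25] = d·G[:,25] = (00011011111001000110000000)·(00000000000000000000100000) mod 2 = 0+0+0+0+0+0+0+0+0+0+0+0+0+0+0+0+0+0+0+0+0+0+0+0+0+0 mod 2 = 0
  c[26] = d·G[:,26] = (00011011111001000110000000)·(00000000000000000000010000) mod 2 = 0+0+0+0+0+0+0+0+0+0+0+0+0+0+0+0+0+0+0+0+0+0+0+0+0+0 mod 2 = 0
  c[27] = d·G[:,27] = (00011011111001000110000000)·(00000000000000000000001000) mod 2 = 0+0+0+0+0+0+0+0+0+0+0+0+0+0+0+0+0+0+0+0+0+0+0+0+0+0 mod 2 = 0
  c[28] = d·G[:,28] = (00011011111001000110000000)·(00000000000000000000000100) mod 2 = 0+0+0+0+0+0+0+0+0+0+0+0+0+0+0+0+0+0+0+0+0+0+0+0+0+0 mod 2 = 0
  c[29] = d·G[:,29] = (00011011111001000110000000)·(00000000000000000000000010) mod 2 = 0+0+0+0+0+0+0+0+0+0+0+0+0+0+0+0+0+0+0+0+0+0+0+0+0+0 mod 2 = 0
  c[30] = d·G[:,30] = (00011011111001000110000000)·(00000000000000000000000001) mod 2 = 0+0+0+0+0+0+0+0+0+0+0+0+0+0+0+0+0+0+0+0+0+0+0+0+0+0 mod 2 = 0
Codeword = 1000001110111111001000110000000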